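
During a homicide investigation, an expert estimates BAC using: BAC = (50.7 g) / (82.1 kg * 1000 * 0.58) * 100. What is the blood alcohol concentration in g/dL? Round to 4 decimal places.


Applying the Widmark formula:
BAC = (dose_g / (body_wt * 1000 * r)) * 100
Denominator = 82.1 * 1000 * 0.58 = 47618
BAC = (50.7 / 47618) * 100
BAC = 0.1065 g/dL

0.1065


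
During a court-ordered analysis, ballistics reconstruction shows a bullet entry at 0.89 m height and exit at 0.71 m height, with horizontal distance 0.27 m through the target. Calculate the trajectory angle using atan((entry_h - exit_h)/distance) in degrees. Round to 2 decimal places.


Bullet trajectory angle:
Height difference = 0.89 - 0.71 = 0.18 m
angle = atan(0.18 / 0.27)
angle = atan(0.666667)
angle = 33.69 degrees

33.69


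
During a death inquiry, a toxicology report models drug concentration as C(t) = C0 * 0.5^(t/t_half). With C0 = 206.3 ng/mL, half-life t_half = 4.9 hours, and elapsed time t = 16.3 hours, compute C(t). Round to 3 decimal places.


Drug concentration decay:
Number of half-lives = t / t_half = 16.3 / 4.9 = 3.326531
Decay factor = 0.5^3.326531 = 0.09968146
C(t) = 206.3 * 0.09968146 = 20.564 ng/mL

20.564


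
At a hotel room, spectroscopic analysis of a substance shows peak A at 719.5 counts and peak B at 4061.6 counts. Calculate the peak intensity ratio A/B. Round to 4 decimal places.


Spectral peak ratio:
Peak A = 719.5 counts
Peak B = 4061.6 counts
Ratio = 719.5 / 4061.6 = 0.1771

0.1771


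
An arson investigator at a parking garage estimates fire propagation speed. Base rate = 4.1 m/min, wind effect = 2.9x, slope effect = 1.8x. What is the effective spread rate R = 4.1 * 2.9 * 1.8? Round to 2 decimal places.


Fire spread rate calculation:
R = R0 * wind_factor * slope_factor
= 4.1 * 2.9 * 1.8
= 11.89 * 1.8
= 21.40 m/min

21.40


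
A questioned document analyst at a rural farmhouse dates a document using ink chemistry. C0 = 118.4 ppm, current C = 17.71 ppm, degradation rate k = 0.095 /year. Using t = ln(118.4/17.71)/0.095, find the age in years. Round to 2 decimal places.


Document age estimation:
C0/C = 118.4 / 17.71 = 6.685488
ln(C0/C) = 1.899939
t = 1.899939 / 0.095 = 20.00 years

20.00


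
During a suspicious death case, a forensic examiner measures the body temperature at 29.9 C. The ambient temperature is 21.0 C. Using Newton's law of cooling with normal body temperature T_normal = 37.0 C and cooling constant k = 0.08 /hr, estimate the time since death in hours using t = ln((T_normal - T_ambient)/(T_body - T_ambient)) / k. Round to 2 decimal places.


Using Newton's law of cooling:
t = ln((T_normal - T_ambient) / (T_body - T_ambient)) / k
T_normal - T_ambient = 16.0
T_body - T_ambient = 8.9
Ratio = 1.797753
ln(ratio) = 0.586538
t = 0.586538 / 0.08 = 7.33 hours

7.33


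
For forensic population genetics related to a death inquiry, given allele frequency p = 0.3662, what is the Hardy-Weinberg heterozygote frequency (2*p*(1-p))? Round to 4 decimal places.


Hardy-Weinberg heterozygote frequency:
q = 1 - p = 1 - 0.3662 = 0.6338
2pq = 2 * 0.3662 * 0.6338 = 0.4642

0.4642


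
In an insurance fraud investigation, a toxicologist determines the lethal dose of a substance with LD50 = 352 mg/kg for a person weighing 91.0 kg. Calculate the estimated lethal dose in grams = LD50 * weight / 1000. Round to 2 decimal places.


Lethal dose calculation:
Lethal dose = LD50 * body_weight / 1000
= 352 * 91.0 / 1000
= 32032 / 1000
= 32.03 g

32.03


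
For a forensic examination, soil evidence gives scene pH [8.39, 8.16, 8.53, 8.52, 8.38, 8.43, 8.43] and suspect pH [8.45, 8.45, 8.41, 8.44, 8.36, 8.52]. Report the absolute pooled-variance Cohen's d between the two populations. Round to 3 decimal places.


Pooled-variance Cohen's d for soil pH comparison:
Scene mean = 58.84 / 7 = 8.405714
Suspect mean = 50.63 / 6 = 8.438333
Scene sample variance s_s^2 = 0.015162
Suspect sample variance s_c^2 = 0.002777
Pooled variance = ((n_s-1)*s_s^2 + (n_c-1)*s_c^2) / (n_s + n_c - 2) = 0.009532
Pooled SD = sqrt(0.009532) = 0.097632
Mean difference = -0.032619
|d| = |-0.032619| / 0.097632 = 0.334

0.334


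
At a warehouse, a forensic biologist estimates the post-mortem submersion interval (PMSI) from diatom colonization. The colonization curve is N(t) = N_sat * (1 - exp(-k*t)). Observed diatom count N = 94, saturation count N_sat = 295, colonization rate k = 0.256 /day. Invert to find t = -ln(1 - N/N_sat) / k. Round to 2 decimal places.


PMSI from diatom colonization curve:
N / N_sat = 94 / 295 = 0.318644
1 - N/N_sat = 0.681356
ln(1 - N/N_sat) = -0.38367
t = -ln(1 - N/N_sat) / k = -(-0.38367) / 0.256 = 1.50 days

1.50


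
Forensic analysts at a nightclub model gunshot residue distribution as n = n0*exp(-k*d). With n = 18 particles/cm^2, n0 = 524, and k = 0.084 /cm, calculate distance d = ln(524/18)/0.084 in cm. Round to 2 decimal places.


GSR distance calculation:
n0/n = 524 / 18 = 29.111111
ln(n0/n) = 3.37112
d = 3.37112 / 0.084 = 40.13 cm

40.13


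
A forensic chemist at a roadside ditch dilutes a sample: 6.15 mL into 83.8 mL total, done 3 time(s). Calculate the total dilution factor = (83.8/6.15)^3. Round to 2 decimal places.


Dilution factor calculation:
Single dilution = V_total / V_sample = 83.8 / 6.15 ≈ 13.626016
Number of dilutions = 3
Total DF = (83.8 / 6.15)^3 (full precision, rounded at the end) = 2529.92

2529.92


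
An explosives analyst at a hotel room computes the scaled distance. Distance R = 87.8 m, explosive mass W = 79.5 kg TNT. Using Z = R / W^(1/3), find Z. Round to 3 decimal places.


Scaled distance calculation:
W^(1/3) = 79.5^(1/3) = 4.299874
Z = R / W^(1/3) = 87.8 / 4.299874
Z = 20.419 m/kg^(1/3)

20.419


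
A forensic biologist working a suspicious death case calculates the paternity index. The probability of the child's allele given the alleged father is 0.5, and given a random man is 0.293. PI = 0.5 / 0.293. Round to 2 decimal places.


Paternity Index calculation:
PI = P(allele|father) / P(allele|random)
PI = 0.5 / 0.293
PI = 1.71

1.71


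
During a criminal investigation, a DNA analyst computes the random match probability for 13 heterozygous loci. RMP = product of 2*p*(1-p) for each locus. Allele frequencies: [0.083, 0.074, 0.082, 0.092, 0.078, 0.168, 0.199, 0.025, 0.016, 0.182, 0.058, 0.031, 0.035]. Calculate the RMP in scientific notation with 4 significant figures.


Computing RMP for 13 loci:
Locus 1: 2 * 0.083 * 0.917 = 0.152222
Locus 2: 2 * 0.074 * 0.926 = 0.137048
Locus 3: 2 * 0.082 * 0.918 = 0.150552
Locus 4: 2 * 0.092 * 0.908 = 0.167072
Locus 5: 2 * 0.078 * 0.922 = 0.143832
Locus 6: 2 * 0.168 * 0.832 = 0.279552
Locus 7: 2 * 0.199 * 0.801 = 0.318798
Locus 8: 2 * 0.025 * 0.975 = 0.04875
Locus 9: 2 * 0.016 * 0.984 = 0.031488
Locus 10: 2 * 0.182 * 0.818 = 0.297752
Locus 11: 2 * 0.058 * 0.942 = 0.109272
Locus 12: 2 * 0.031 * 0.969 = 0.060078
Locus 13: 2 * 0.035 * 0.965 = 0.06755
RMP = 1.363e-12

1.363e-12


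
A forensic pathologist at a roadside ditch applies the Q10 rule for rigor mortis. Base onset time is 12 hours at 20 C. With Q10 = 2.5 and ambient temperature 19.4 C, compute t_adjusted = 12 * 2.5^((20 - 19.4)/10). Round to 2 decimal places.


Rigor mortis time adjustment:
Exponent = (T_ref - T_actual) / 10 = (20 - 19.4) / 10 = 0.06
Q10 factor = 2.5^0.06 = 1.05652
t_adjusted = 12 * 1.05652 = 12.68 hours

12.68


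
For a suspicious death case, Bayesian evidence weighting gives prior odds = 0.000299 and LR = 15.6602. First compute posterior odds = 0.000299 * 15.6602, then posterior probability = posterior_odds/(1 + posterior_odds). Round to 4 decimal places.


Bayesian evidence evaluation:
Posterior odds = prior_odds * LR = 0.000299 * 15.6602 = 0.0046824
Posterior probability = posterior_odds / (1 + posterior_odds)
= 0.0046824 / (1 + 0.0046824)
= 0.0046824 / 1.0046824
= 0.0047

0.0047


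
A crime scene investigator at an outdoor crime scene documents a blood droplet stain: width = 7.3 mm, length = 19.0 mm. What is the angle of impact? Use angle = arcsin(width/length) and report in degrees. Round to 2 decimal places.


Blood spatter impact angle calculation:
width / length = 7.3 / 19.0 = 0.384211
angle = arcsin(0.384211)
angle = 22.59 degrees

22.59


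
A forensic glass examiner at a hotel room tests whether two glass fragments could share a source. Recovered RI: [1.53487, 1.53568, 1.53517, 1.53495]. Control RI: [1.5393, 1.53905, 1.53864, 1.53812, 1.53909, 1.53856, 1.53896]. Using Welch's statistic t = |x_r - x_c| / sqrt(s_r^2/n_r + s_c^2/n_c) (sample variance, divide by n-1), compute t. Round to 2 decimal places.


Welch's t-criterion for glass RI comparison:
Recovered mean = sum / n_r = 6.14067 / 4 = 1.5351675
Control mean = sum / n_c = 10.77172 / 7 = 1.5388171
Recovered sample variance s_r^2 = 1.32825e-07
Control sample variance s_c^2 = 1.60957e-07
Welch SE (unpooled) = sqrt(s_r^2/n_r + s_c^2/n_c) = sqrt(3.32062e-08 + 2.29939e-08) = sqrt(5.62001e-08) = 0.000237066
|mean_r - mean_c| = 0.00364964
t = 0.00364964 / 0.000237066 = 15.40

15.40


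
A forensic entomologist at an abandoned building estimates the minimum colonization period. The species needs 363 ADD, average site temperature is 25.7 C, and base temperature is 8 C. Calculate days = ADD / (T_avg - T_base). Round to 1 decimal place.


Insect development time:
Effective temperature = avg_temp - T_base = 25.7 - 8 = 17.7 C
Days = ADD / effective_temp = 363 / 17.7 = 20.5 days

20.5


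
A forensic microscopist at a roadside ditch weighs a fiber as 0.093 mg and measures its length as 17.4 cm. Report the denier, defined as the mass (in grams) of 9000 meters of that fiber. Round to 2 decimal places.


Denier calculation:
Mass in grams = 0.093 mg / 1000 = 0.000093 g
Length in meters = 17.4 cm / 100 = 0.174 m
Linear density = mass / length = 0.000093 / 0.174 = 0.00053448 g/m
Denier = (g/m) * 9000 = 0.00053448 * 9000 = 4.81

4.81


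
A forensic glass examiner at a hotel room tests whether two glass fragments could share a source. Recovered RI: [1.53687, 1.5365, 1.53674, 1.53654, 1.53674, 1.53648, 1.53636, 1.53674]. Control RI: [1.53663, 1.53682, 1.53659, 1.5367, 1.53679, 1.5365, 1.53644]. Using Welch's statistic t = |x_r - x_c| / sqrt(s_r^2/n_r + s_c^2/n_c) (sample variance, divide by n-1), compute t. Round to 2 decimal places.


Welch's t-criterion for glass RI comparison:
Recovered mean = sum / n_r = 12.29297 / 8 = 1.5366213
Control mean = sum / n_c = 10.75647 / 7 = 1.5366386
Recovered sample variance s_r^2 = 3.05268e-08
Control sample variance s_c^2 = 2.01143e-08
Welch SE (unpooled) = sqrt(s_r^2/n_r + s_c^2/n_c) = sqrt(3.81585e-09 + 2.87347e-09) = sqrt(6.68932e-09) = 8.17883e-05
|mean_r - mean_c| = 1.73214e-05
t = 1.73214e-05 / 8.17883e-05 = 0.21

0.21


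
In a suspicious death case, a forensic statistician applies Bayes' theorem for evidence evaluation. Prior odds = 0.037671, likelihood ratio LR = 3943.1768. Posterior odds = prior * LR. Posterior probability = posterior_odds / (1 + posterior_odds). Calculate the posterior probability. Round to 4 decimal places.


Bayesian evidence evaluation:
Posterior odds = prior_odds * LR = 0.037671 * 3943.1768 = 148.5434
Posterior probability = posterior_odds / (1 + posterior_odds)
= 148.5434 / (1 + 148.5434)
= 148.5434 / 149.5434
= 0.9933

0.9933


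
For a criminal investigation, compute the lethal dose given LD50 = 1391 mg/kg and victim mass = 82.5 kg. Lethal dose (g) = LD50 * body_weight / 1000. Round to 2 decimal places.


Lethal dose calculation:
Lethal dose = LD50 * body_weight / 1000
= 1391 * 82.5 / 1000
= 114757.5 / 1000
= 114.76 g

114.76


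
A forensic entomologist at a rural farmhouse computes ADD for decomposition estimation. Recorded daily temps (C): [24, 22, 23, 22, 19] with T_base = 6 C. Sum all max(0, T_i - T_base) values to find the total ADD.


Computing ADD day by day:
Day 1: max(0, 24 - 6) = 18
Day 2: max(0, 22 - 6) = 16
Day 3: max(0, 23 - 6) = 17
Day 4: max(0, 22 - 6) = 16
Day 5: max(0, 19 - 6) = 13
Total ADD = 80

80


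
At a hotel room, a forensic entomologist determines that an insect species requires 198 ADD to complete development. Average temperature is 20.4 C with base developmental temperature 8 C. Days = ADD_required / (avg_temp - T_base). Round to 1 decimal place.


Insect development time:
Effective temperature = avg_temp - T_base = 20.4 - 8 = 12.4 C
Days = ADD / effective_temp = 198 / 12.4 = 16.0 days

16.0


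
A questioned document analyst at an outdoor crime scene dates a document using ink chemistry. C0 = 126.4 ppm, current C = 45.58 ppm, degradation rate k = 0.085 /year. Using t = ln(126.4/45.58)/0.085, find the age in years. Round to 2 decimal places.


Document age estimation:
C0/C = 126.4 / 45.58 = 2.773146
ln(C0/C) = 1.019982
t = 1.019982 / 0.085 = 12.00 years

12.00


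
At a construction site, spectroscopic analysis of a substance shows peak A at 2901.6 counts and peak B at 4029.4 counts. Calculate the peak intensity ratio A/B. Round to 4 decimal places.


Spectral peak ratio:
Peak A = 2901.6 counts
Peak B = 4029.4 counts
Ratio = 2901.6 / 4029.4 = 0.7201

0.7201


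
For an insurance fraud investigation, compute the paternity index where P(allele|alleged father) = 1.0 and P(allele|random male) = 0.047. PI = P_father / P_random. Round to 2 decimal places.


Paternity Index calculation:
PI = P(allele|father) / P(allele|random)
PI = 1.0 / 0.047
PI = 21.28

21.28


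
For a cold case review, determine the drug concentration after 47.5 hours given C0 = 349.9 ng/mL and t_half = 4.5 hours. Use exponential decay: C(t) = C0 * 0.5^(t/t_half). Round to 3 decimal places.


Drug concentration decay:
Number of half-lives = t / t_half = 47.5 / 4.5 = 10.555556
Decay factor = 0.5^10.555556 = 0.00066445
C(t) = 349.9 * 0.00066445 = 0.232 ng/mL

0.232


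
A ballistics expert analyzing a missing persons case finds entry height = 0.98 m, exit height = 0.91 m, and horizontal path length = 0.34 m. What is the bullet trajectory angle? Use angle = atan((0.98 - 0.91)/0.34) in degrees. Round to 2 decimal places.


Bullet trajectory angle:
Height difference = 0.98 - 0.91 = 0.07 m
angle = atan(0.07 / 0.34)
angle = atan(0.205882)
angle = 11.63 degrees

11.63


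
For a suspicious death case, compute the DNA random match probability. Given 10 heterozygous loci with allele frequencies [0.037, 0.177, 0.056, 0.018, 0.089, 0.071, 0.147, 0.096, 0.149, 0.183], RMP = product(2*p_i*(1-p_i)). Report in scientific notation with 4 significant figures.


Computing RMP for 10 loci:
Locus 1: 2 * 0.037 * 0.963 = 0.071262
Locus 2: 2 * 0.177 * 0.823 = 0.291342
Locus 3: 2 * 0.056 * 0.944 = 0.105728
Locus 4: 2 * 0.018 * 0.982 = 0.035352
Locus 5: 2 * 0.089 * 0.911 = 0.162158
Locus 6: 2 * 0.071 * 0.929 = 0.131918
Locus 7: 2 * 0.147 * 0.853 = 0.250782
Locus 8: 2 * 0.096 * 0.904 = 0.173568
Locus 9: 2 * 0.149 * 0.851 = 0.253598
Locus 10: 2 * 0.183 * 0.817 = 0.299022
RMP = 5.479e-09

5.479e-09


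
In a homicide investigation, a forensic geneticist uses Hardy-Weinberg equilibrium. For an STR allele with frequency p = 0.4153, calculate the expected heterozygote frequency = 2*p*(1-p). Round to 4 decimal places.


Hardy-Weinberg heterozygote frequency:
q = 1 - p = 1 - 0.4153 = 0.5847
2pq = 2 * 0.4153 * 0.5847 = 0.4857

0.4857


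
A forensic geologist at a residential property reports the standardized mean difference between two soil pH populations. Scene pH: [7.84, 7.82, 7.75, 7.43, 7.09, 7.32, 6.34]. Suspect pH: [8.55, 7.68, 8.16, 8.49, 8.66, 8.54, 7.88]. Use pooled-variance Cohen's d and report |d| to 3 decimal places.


Pooled-variance Cohen's d for soil pH comparison:
Scene mean = 51.59 / 7 = 7.37
Suspect mean = 57.96 / 7 = 8.28
Scene sample variance s_s^2 = 0.285533
Suspect sample variance s_c^2 = 0.1439
Pooled variance = ((n_s-1)*s_s^2 + (n_c-1)*s_c^2) / (n_s + n_c - 2) = 0.214717
Pooled SD = sqrt(0.214717) = 0.463376
Mean difference = -0.91
|d| = |-0.91| / 0.463376 = 1.964

1.964


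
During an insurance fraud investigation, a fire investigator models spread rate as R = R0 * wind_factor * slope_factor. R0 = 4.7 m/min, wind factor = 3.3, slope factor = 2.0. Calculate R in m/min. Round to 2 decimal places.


Fire spread rate calculation:
R = R0 * wind_factor * slope_factor
= 4.7 * 3.3 * 2.0
= 15.51 * 2.0
= 31.02 m/min

31.02


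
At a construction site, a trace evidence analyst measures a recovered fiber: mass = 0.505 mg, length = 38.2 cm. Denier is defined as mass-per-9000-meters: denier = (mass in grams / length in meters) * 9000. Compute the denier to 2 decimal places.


Denier calculation:
Mass in grams = 0.505 mg / 1000 = 0.000505 g
Length in meters = 38.2 cm / 100 = 0.382 m
Linear density = mass / length = 0.000505 / 0.382 = 0.00132199 g/m
Denier = (g/m) * 9000 = 0.00132199 * 9000 = 11.90

11.90


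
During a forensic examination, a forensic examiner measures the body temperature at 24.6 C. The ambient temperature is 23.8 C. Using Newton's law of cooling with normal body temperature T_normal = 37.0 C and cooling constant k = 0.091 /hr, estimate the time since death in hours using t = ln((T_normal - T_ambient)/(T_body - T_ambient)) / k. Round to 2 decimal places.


Using Newton's law of cooling:
t = ln((T_normal - T_ambient) / (T_body - T_ambient)) / k
T_normal - T_ambient = 13.2
T_body - T_ambient = 0.8
Ratio = 16.5
ln(ratio) = 2.80336
t = 2.80336 / 0.091 = 30.81 hours

30.81


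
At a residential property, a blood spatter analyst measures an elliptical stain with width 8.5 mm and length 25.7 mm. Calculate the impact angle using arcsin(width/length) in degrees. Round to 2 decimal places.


Blood spatter impact angle calculation:
width / length = 8.5 / 25.7 = 0.330739
angle = arcsin(0.330739)
angle = 19.31 degrees

19.31


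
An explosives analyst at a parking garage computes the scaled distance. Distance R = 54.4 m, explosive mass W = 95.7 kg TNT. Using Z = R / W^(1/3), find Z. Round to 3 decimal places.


Scaled distance calculation:
W^(1/3) = 95.7^(1/3) = 4.574082
Z = R / W^(1/3) = 54.4 / 4.574082
Z = 11.893 m/kg^(1/3)

11.893


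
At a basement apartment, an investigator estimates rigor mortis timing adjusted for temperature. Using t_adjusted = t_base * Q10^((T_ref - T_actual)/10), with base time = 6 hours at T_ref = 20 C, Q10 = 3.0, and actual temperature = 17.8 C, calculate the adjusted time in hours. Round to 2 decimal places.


Rigor mortis time adjustment:
Exponent = (T_ref - T_actual) / 10 = (20 - 17.8) / 10 = 0.22
Q10 factor = 3.0^0.22 = 1.27341
t_adjusted = 6 * 1.27341 = 7.64 hours

7.64


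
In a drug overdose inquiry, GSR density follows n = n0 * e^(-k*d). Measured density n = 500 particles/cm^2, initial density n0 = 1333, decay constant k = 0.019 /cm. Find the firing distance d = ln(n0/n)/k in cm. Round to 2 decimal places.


GSR distance calculation:
n0/n = 1333 / 500 = 2.666
ln(n0/n) = 0.980579
d = 0.980579 / 0.019 = 51.61 cm

51.61


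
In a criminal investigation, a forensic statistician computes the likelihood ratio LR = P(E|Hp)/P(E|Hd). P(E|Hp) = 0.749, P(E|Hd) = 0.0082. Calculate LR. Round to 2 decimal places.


Likelihood ratio calculation:
LR = P(E|Hp) / P(E|Hd)
LR = 0.749 / 0.0082
LR = 91.34

91.34


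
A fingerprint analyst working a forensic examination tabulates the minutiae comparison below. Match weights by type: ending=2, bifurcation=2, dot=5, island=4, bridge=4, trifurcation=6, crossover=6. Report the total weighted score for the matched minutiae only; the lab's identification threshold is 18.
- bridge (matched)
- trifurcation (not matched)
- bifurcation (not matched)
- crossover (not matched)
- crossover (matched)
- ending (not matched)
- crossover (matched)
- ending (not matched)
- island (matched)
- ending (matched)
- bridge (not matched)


Weighted minutiae match score:
  bridge: matched, +4 (running total 4)
  trifurcation: not matched, +0
  bifurcation: not matched, +0
  crossover: not matched, +0
  crossover: matched, +6 (running total 10)
  ending: not matched, +0
  crossover: matched, +6 (running total 16)
  ending: not matched, +0
  island: matched, +4 (running total 20)
  ending: matched, +2 (running total 22)
  bridge: not matched, +0
Total score = 22
Threshold = 18; verdict = identification

22


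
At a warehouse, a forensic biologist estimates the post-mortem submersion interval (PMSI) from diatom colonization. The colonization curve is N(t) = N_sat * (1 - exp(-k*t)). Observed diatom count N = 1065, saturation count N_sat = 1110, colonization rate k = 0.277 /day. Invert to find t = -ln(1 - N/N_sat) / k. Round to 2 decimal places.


PMSI from diatom colonization curve:
N / N_sat = 1065 / 1110 = 0.959459
1 - N/N_sat = 0.040541
ln(1 - N/N_sat) = -3.205441
t = -ln(1 - N/N_sat) / k = -(-3.205441) / 0.277 = 11.57 days

11.57


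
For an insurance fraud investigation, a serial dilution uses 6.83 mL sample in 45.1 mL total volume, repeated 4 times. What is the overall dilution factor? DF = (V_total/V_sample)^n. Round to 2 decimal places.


Dilution factor calculation:
Single dilution = V_total / V_sample = 45.1 / 6.83 ≈ 6.603221
Number of dilutions = 4
Total DF = (45.1 / 6.83)^4 (full precision, rounded at the end) = 1901.18

1901.18


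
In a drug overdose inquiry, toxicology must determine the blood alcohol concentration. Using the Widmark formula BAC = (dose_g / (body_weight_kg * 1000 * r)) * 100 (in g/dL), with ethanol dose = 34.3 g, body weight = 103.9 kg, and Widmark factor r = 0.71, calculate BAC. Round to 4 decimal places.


Applying the Widmark formula:
BAC = (dose_g / (body_wt * 1000 * r)) * 100
Denominator = 103.9 * 1000 * 0.71 = 73769
BAC = (34.3 / 73769) * 100
BAC = 0.0465 g/dL

0.0465


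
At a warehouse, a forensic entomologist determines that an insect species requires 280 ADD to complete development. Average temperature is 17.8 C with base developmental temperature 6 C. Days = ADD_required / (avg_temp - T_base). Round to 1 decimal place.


Insect development time:
Effective temperature = avg_temp - T_base = 17.8 - 6 = 11.8 C
Days = ADD / effective_temp = 280 / 11.8 = 23.7 days

23.7


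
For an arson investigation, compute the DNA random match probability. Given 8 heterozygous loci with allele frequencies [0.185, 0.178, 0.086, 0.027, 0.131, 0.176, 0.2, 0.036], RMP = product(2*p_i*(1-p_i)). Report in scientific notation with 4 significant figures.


Computing RMP for 8 loci:
Locus 1: 2 * 0.185 * 0.815 = 0.30155
Locus 2: 2 * 0.178 * 0.822 = 0.292632
Locus 3: 2 * 0.086 * 0.914 = 0.157208
Locus 4: 2 * 0.027 * 0.973 = 0.052542
Locus 5: 2 * 0.131 * 0.869 = 0.227678
Locus 6: 2 * 0.176 * 0.824 = 0.290048
Locus 7: 2 * 0.2 * 0.8 = 0.32
Locus 8: 2 * 0.036 * 0.964 = 0.069408
RMP = 1.069e-06

1.069e-06


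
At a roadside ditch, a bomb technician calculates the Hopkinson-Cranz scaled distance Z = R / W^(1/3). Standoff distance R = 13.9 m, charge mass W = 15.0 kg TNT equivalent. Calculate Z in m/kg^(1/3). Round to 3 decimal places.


Scaled distance calculation:
W^(1/3) = 15.0^(1/3) = 2.466212
Z = R / W^(1/3) = 13.9 / 2.466212
Z = 5.636 m/kg^(1/3)

5.636


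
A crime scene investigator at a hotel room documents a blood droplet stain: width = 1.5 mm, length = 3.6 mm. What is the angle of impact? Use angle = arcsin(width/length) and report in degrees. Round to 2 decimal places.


Blood spatter impact angle calculation:
width / length = 1.5 / 3.6 = 0.416667
angle = arcsin(0.416667)
angle = 24.62 degrees

24.62


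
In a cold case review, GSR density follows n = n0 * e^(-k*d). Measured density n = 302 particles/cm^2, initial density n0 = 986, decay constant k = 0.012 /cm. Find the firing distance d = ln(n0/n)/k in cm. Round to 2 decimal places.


GSR distance calculation:
n0/n = 986 / 302 = 3.264901
ln(n0/n) = 1.183229
d = 1.183229 / 0.012 = 98.60 cm

98.60


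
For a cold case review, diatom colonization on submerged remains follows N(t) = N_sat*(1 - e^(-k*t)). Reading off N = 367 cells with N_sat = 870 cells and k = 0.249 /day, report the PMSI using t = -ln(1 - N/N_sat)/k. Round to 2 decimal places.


PMSI from diatom colonization curve:
N / N_sat = 367 / 870 = 0.421839
1 - N/N_sat = 0.578161
ln(1 - N/N_sat) = -0.547903
t = -ln(1 - N/N_sat) / k = -(-0.547903) / 0.249 = 2.20 days

2.20


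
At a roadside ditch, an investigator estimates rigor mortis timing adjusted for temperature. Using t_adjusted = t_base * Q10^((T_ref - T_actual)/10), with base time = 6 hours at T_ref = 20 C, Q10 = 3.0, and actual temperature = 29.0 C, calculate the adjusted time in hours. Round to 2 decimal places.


Rigor mortis time adjustment:
Exponent = (T_ref - T_actual) / 10 = (20 - 29.0) / 10 = -0.9
Q10 factor = 3.0^-0.9 = 0.37204
t_adjusted = 6 * 0.37204 = 2.23 hours

2.23


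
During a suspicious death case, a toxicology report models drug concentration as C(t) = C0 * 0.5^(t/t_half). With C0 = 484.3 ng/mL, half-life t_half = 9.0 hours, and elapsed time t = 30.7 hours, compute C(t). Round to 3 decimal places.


Drug concentration decay:
Number of half-lives = t / t_half = 30.7 / 9.0 = 3.411111
Decay factor = 0.5^3.411111 = 0.0940055
C(t) = 484.3 * 0.0940055 = 45.527 ng/mL

45.527


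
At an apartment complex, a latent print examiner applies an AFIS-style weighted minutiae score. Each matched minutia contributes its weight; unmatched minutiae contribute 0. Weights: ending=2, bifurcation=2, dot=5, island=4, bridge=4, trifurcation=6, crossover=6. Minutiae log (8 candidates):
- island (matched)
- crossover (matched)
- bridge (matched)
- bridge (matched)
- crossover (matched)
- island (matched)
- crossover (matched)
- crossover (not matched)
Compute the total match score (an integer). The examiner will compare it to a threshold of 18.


Weighted minutiae match score:
  island: matched, +4 (running total 4)
  crossover: matched, +6 (running total 10)
  bridge: matched, +4 (running total 14)
  bridge: matched, +4 (running total 18)
  crossover: matched, +6 (running total 24)
  island: matched, +4 (running total 28)
  crossover: matched, +6 (running total 34)
  crossover: not matched, +0
Total score = 34
Threshold = 18; verdict = identification

34


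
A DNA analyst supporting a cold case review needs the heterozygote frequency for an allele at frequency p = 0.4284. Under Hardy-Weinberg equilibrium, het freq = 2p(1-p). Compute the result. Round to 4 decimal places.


Hardy-Weinberg heterozygote frequency:
q = 1 - p = 1 - 0.4284 = 0.5716
2pq = 2 * 0.4284 * 0.5716 = 0.4897

0.4897


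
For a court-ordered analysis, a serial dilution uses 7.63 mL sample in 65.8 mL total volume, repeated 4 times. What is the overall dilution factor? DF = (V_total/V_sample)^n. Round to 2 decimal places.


Dilution factor calculation:
Single dilution = V_total / V_sample = 65.8 / 7.63 ≈ 8.623853
Number of dilutions = 4
Total DF = (65.8 / 7.63)^4 (full precision, rounded at the end) = 5531.02

5531.02


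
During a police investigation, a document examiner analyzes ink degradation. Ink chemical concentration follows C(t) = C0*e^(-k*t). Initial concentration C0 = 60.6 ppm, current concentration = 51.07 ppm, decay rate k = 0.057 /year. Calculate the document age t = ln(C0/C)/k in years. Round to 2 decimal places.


Document age estimation:
C0/C = 60.6 / 51.07 = 1.186607
ln(C0/C) = 0.171098
t = 0.171098 / 0.057 = 3.00 years

3.00


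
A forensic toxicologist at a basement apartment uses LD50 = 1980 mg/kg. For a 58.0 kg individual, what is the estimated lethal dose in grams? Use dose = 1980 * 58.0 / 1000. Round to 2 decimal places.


Lethal dose calculation:
Lethal dose = LD50 * body_weight / 1000
= 1980 * 58.0 / 1000
= 114840 / 1000
= 114.84 g

114.84


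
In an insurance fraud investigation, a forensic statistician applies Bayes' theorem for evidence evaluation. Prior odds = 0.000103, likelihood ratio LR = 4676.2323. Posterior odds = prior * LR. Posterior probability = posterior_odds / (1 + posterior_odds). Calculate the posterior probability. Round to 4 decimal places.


Bayesian evidence evaluation:
Posterior odds = prior_odds * LR = 0.000103 * 4676.2323 = 0.4816519
Posterior probability = posterior_odds / (1 + posterior_odds)
= 0.4816519 / (1 + 0.4816519)
= 0.4816519 / 1.4816519
= 0.3251

0.3251


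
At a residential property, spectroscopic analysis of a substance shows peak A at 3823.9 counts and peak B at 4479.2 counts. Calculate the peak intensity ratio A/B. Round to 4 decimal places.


Spectral peak ratio:
Peak A = 3823.9 counts
Peak B = 4479.2 counts
Ratio = 3823.9 / 4479.2 = 0.8537

0.8537


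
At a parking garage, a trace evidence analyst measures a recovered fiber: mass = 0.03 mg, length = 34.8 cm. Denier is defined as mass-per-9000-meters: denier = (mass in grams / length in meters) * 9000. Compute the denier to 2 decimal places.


Denier calculation:
Mass in grams = 0.03 mg / 1000 = 0.00003 g
Length in meters = 34.8 cm / 100 = 0.348 m
Linear density = mass / length = 0.00003 / 0.348 = 0.00008621 g/m
Denier = (g/m) * 9000 = 0.00008621 * 9000 = 0.78

0.78


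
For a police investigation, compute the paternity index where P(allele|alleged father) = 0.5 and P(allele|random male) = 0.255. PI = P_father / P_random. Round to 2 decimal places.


Paternity Index calculation:
PI = P(allele|father) / P(allele|random)
PI = 0.5 / 0.255
PI = 1.96

1.96


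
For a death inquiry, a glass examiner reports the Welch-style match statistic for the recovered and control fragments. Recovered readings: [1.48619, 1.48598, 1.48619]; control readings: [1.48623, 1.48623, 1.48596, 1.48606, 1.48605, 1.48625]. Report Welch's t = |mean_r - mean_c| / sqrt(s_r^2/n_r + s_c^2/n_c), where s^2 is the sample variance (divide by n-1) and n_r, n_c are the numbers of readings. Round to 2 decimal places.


Welch's t-criterion for glass RI comparison:
Recovered mean = sum / n_r = 4.45836 / 3 = 1.48612
Control mean = sum / n_c = 8.91678 / 6 = 1.48613
Recovered sample variance s_r^2 = 1.47e-08
Control sample variance s_c^2 = 1.492e-08
Welch SE (unpooled) = sqrt(s_r^2/n_r + s_c^2/n_c) = sqrt(4.9e-09 + 2.48667e-09) = sqrt(7.38667e-09) = 8.59457e-05
|mean_r - mean_c| = 1e-05
t = 1e-05 / 8.59457e-05 = 0.12

0.12


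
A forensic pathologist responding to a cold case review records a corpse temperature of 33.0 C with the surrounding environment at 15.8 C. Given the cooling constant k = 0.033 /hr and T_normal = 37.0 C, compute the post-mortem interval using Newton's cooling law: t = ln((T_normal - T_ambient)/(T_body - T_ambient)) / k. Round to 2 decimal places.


Using Newton's law of cooling:
t = ln((T_normal - T_ambient) / (T_body - T_ambient)) / k
T_normal - T_ambient = 21.2
T_body - T_ambient = 17.2
Ratio = 1.232558
ln(ratio) = 0.209092
t = 0.209092 / 0.033 = 6.34 hours

6.34


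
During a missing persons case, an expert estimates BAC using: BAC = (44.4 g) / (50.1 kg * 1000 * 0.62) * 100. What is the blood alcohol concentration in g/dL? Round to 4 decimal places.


Applying the Widmark formula:
BAC = (dose_g / (body_wt * 1000 * r)) * 100
Denominator = 50.1 * 1000 * 0.62 = 31062
BAC = (44.4 / 31062) * 100
BAC = 0.1429 g/dL

0.1429


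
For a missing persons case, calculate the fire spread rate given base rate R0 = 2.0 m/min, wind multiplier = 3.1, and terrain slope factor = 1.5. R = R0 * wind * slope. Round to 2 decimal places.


Fire spread rate calculation:
R = R0 * wind_factor * slope_factor
= 2.0 * 3.1 * 1.5
= 6.2 * 1.5
= 9.30 m/min

9.30


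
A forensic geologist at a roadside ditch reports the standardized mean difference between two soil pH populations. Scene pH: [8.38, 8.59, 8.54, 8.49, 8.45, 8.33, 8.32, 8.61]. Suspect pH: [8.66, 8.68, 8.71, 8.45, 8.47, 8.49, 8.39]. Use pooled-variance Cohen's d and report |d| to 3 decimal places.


Pooled-variance Cohen's d for soil pH comparison:
Scene mean = 67.71 / 8 = 8.46375
Suspect mean = 59.85 / 7 = 8.55
Scene sample variance s_s^2 = 0.012798
Suspect sample variance s_c^2 = 0.0167
Pooled variance = ((n_s-1)*s_s^2 + (n_c-1)*s_c^2) / (n_s + n_c - 2) = 0.014599
Pooled SD = sqrt(0.014599) = 0.120826
Mean difference = -0.08625
|d| = |-0.08625| / 0.120826 = 0.714

0.714


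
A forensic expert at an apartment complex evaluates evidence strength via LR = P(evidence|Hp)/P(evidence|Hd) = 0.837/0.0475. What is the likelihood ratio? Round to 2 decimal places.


Likelihood ratio calculation:
LR = P(E|Hp) / P(E|Hd)
LR = 0.837 / 0.0475
LR = 17.62

17.62


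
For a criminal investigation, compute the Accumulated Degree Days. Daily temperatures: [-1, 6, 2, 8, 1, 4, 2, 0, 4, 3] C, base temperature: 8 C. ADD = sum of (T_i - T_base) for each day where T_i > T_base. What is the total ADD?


Computing ADD day by day:
Day 1: max(0, -1 - 8) = 0
Day 2: max(0, 6 - 8) = 0
Day 3: max(0, 2 - 8) = 0
Day 4: max(0, 8 - 8) = 0
Day 5: max(0, 1 - 8) = 0
Day 6: max(0, 4 - 8) = 0
Day 7: max(0, 2 - 8) = 0
Day 8: max(0, 0 - 8) = 0
Day 9: max(0, 4 - 8) = 0
Day 10: max(0, 3 - 8) = 0
Total ADD = 0

0


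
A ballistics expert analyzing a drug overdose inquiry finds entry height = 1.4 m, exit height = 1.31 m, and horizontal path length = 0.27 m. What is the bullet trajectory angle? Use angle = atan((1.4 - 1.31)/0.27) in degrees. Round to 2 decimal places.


Bullet trajectory angle:
Height difference = 1.4 - 1.31 = 0.09 m
angle = atan(0.09 / 0.27)
angle = atan(0.333333)
angle = 18.43 degrees

18.43


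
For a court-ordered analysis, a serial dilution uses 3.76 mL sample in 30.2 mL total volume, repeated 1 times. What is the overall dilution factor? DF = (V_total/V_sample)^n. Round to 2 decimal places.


Dilution factor calculation:
Single dilution = V_total / V_sample = 30.2 / 3.76 ≈ 8.031915
Number of dilutions = 1
Total DF = (30.2 / 3.76)^1 (full precision, rounded at the end) = 8.03

8.03


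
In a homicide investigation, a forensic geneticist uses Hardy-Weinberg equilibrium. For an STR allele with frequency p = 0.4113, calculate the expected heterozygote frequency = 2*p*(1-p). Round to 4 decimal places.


Hardy-Weinberg heterozygote frequency:
q = 1 - p = 1 - 0.4113 = 0.5887
2pq = 2 * 0.4113 * 0.5887 = 0.4843

0.4843


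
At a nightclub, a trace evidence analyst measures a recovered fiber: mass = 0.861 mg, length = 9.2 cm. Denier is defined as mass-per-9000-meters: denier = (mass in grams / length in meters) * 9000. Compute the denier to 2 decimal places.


Denier calculation:
Mass in grams = 0.861 mg / 1000 = 0.000861 g
Length in meters = 9.2 cm / 100 = 0.092 m
Linear density = mass / length = 0.000861 / 0.092 = 0.0093587 g/m
Denier = (g/m) * 9000 = 0.0093587 * 9000 = 84.23

84.23


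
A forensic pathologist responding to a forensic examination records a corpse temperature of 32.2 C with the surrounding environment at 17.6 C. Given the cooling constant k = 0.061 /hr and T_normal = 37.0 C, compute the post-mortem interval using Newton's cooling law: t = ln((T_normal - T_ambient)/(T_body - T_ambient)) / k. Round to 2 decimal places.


Using Newton's law of cooling:
t = ln((T_normal - T_ambient) / (T_body - T_ambient)) / k
T_normal - T_ambient = 19.4
T_body - T_ambient = 14.6
Ratio = 1.328767
ln(ratio) = 0.284251
t = 0.284251 / 0.061 = 4.66 hours

4.66


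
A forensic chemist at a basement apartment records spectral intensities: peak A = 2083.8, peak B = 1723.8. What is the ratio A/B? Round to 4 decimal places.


Spectral peak ratio:
Peak A = 2083.8 counts
Peak B = 1723.8 counts
Ratio = 2083.8 / 1723.8 = 1.2088

1.2088


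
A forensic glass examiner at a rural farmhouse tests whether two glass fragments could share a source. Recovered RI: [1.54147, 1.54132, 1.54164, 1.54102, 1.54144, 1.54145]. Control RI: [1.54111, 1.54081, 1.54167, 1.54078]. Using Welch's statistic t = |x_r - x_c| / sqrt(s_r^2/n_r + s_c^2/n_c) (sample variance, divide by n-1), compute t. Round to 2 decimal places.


Welch's t-criterion for glass RI comparison:
Recovered mean = sum / n_r = 9.24834 / 6 = 1.54139
Control mean = sum / n_c = 6.16437 / 4 = 1.5410925
Recovered sample variance s_r^2 = 4.336e-08
Control sample variance s_c^2 = 1.70425e-07
Welch SE (unpooled) = sqrt(s_r^2/n_r + s_c^2/n_c) = sqrt(7.22667e-09 + 4.26063e-08) = sqrt(4.9833e-08) = 0.000223233
|mean_r - mean_c| = 0.0002975
t = 0.0002975 / 0.000223233 = 1.33

1.33


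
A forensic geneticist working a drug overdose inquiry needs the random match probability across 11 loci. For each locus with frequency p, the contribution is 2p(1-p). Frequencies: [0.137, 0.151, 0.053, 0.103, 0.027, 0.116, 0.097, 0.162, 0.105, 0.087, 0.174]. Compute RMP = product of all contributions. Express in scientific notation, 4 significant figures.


Computing RMP for 11 loci:
Locus 1: 2 * 0.137 * 0.863 = 0.236462
Locus 2: 2 * 0.151 * 0.849 = 0.256398
Locus 3: 2 * 0.053 * 0.947 = 0.100382
Locus 4: 2 * 0.103 * 0.897 = 0.184782
Locus 5: 2 * 0.027 * 0.973 = 0.052542
Locus 6: 2 * 0.116 * 0.884 = 0.205088
Locus 7: 2 * 0.097 * 0.903 = 0.175182
Locus 8: 2 * 0.162 * 0.838 = 0.271512
Locus 9: 2 * 0.105 * 0.895 = 0.18795
Locus 10: 2 * 0.087 * 0.913 = 0.158862
Locus 11: 2 * 0.174 * 0.826 = 0.287448
RMP = 4.947e-09

4.947e-09


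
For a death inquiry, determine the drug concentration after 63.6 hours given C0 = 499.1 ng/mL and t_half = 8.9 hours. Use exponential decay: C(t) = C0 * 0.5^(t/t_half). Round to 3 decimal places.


Drug concentration decay:
Number of half-lives = t / t_half = 63.6 / 8.9 = 7.146067
Decay factor = 0.5^7.146067 = 0.00706024
C(t) = 499.1 * 0.00706024 = 3.524 ng/mL

3.524


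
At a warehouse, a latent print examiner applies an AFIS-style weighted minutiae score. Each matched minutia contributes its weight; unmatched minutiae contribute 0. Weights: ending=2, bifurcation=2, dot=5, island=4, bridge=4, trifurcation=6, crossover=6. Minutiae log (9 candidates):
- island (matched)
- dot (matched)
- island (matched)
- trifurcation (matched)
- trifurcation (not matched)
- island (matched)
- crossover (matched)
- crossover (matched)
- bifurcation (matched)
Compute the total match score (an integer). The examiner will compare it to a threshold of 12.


Weighted minutiae match score:
  island: matched, +4 (running total 4)
  dot: matched, +5 (running total 9)
  island: matched, +4 (running total 13)
  trifurcation: matched, +6 (running total 19)
  trifurcation: not matched, +0
  island: matched, +4 (running total 23)
  crossover: matched, +6 (running total 29)
  crossover: matched, +6 (running total 35)
  bifurcation: matched, +2 (running total 37)
Total score = 37
Threshold = 12; verdict = identification

37


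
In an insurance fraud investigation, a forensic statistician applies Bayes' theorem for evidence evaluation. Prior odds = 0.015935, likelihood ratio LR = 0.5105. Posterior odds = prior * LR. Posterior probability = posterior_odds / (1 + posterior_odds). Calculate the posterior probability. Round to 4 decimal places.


Bayesian evidence evaluation:
Posterior odds = prior_odds * LR = 0.015935 * 0.5105 = 0.008134818
Posterior probability = posterior_odds / (1 + posterior_odds)
= 0.008134818 / (1 + 0.008134818)
= 0.008134818 / 1.008134818
= 0.0081

0.0081


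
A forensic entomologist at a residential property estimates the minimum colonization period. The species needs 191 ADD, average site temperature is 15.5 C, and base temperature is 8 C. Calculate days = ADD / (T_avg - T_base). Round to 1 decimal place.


Insect development time:
Effective temperature = avg_temp - T_base = 15.5 - 8 = 7.5 C
Days = ADD / effective_temp = 191 / 7.5 = 25.5 days

25.5


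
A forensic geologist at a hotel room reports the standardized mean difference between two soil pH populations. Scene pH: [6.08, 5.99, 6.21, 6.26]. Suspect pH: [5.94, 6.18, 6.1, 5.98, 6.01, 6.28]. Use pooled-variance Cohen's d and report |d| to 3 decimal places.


Pooled-variance Cohen's d for soil pH comparison:
Scene mean = 24.54 / 4 = 6.135
Suspect mean = 36.49 / 6 = 6.081667
Scene sample variance s_s^2 = 0.0151
Suspect sample variance s_c^2 = 0.016977
Pooled variance = ((n_s-1)*s_s^2 + (n_c-1)*s_c^2) / (n_s + n_c - 2) = 0.016273
Pooled SD = sqrt(0.016273) = 0.127566
Mean difference = 0.053333
|d| = |0.053333| / 0.127566 = 0.418

0.418


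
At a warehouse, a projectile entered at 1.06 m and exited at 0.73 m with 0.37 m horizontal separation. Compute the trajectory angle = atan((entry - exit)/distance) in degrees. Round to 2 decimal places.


Bullet trajectory angle:
Height difference = 1.06 - 0.73 = 0.33 m
angle = atan(0.33 / 0.37)
angle = atan(0.891892)
angle = 41.73 degrees

41.73
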